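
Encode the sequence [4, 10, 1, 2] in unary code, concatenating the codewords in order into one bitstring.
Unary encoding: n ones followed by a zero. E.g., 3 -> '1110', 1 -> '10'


Encode each number as n ones followed by a terminating 0:
  4 -> 11110 (5 bits)
  10 -> 11111111110 (11 bits)
  1 -> 10 (2 bits)
  2 -> 110 (3 bits)
Total length = 5 + 11 + 2 + 3 = 21 bits.

Unary([4, 10, 1, 2]) = 111101111111111010110 (21 bits)


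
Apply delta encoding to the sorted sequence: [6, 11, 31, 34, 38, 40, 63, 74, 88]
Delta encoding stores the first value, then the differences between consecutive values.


First value: 6
Deltas:
  11 - 6 = 5
  31 - 11 = 20
  34 - 31 = 3
  38 - 34 = 4
  40 - 38 = 2
  63 - 40 = 23
  74 - 63 = 11
  88 - 74 = 14


Delta encoded: [6, 5, 20, 3, 4, 2, 23, 11, 14]


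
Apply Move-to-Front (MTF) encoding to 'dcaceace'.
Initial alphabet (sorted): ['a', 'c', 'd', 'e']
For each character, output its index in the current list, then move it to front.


MTF encoding:
'd': index 2 in ['a', 'c', 'd', 'e'] -> ['d', 'a', 'c', 'e']
'c': index 2 in ['d', 'a', 'c', 'e'] -> ['c', 'd', 'a', 'e']
'a': index 2 in ['c', 'd', 'a', 'e'] -> ['a', 'c', 'd', 'e']
'c': index 1 in ['a', 'c', 'd', 'e'] -> ['c', 'a', 'd', 'e']
'e': index 3 in ['c', 'a', 'd', 'e'] -> ['e', 'c', 'a', 'd']
'a': index 2 in ['e', 'c', 'a', 'd'] -> ['a', 'e', 'c', 'd']
'c': index 2 in ['a', 'e', 'c', 'd'] -> ['c', 'a', 'e', 'd']
'e': index 2 in ['c', 'a', 'e', 'd'] -> ['e', 'c', 'a', 'd']


Output: [2, 2, 2, 1, 3, 2, 2, 2]


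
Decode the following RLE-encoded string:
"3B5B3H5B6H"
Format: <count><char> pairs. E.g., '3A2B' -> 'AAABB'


Expanding each <count><char> pair:
  3B -> 'BBB'
  5B -> 'BBBBB'
  3H -> 'HHH'
  5B -> 'BBBBB'
  6H -> 'HHHHHH'

Decoded = BBBBBBBBHHHBBBBBHHHHHH


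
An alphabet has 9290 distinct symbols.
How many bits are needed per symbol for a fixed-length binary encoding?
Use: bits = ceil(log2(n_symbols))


log2(9290) = 13.1815
Bracket: 2^13 = 8192 < 9290 <= 2^14 = 16384
So ceil(log2(9290)) = 14

bits = ceil(log2(9290)) = ceil(13.1815) = 14 bits


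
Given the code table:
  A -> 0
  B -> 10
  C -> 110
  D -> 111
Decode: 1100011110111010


Decoding:
110 -> C
0 -> A
0 -> A
111 -> D
10 -> B
111 -> D
0 -> A
10 -> B


Result: CAADBDAB


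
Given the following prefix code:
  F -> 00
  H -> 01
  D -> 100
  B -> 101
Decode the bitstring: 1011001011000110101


Decoding step by step:
Bits 101 -> B
Bits 100 -> D
Bits 101 -> B
Bits 100 -> D
Bits 01 -> H
Bits 101 -> B
Bits 01 -> H


Decoded message: BDBDHBH


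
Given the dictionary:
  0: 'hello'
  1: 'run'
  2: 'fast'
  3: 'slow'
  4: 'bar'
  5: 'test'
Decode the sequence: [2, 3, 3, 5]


Look up each index in the dictionary:
  2 -> 'fast'
  3 -> 'slow'
  3 -> 'slow'
  5 -> 'test'

Decoded: "fast slow slow test"


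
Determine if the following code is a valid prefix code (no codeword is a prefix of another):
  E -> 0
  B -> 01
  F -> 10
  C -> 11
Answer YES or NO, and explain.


Checking each pair (does one codeword prefix another?):
  E='0' vs B='01': prefix -- VIOLATION

NO -- this is NOT a valid prefix code. E (0) is a prefix of B (01).


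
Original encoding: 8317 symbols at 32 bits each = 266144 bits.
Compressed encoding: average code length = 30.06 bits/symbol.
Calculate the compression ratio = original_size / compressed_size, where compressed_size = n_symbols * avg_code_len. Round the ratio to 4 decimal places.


original_size = n_symbols * orig_bits = 8317 * 32 = 266144 bits
compressed_size = n_symbols * avg_code_len = 8317 * 30.06 = 250009.02 bits
ratio = original_size / compressed_size = 266144 / 250009.02 = 1.0645

Compression ratio = 1.0645


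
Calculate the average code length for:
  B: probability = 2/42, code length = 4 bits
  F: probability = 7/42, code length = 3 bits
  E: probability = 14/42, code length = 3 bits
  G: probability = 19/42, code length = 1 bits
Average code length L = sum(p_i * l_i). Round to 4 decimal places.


Weighted contributions p_i * l_i:
  B: (2/42) * 4 = 8/42
  F: (7/42) * 3 = 21/42
  E: (14/42) * 3 = 42/42
  G: (19/42) * 1 = 19/42
Sum = (8 + 21 + 42 + 19)/42 = 90/42

L = 90/42 = 2.1429 bits/symbol


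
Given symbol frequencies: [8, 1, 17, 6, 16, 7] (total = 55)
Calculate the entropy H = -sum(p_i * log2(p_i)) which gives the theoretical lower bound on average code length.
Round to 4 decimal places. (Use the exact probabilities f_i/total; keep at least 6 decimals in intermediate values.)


Per-symbol terms -p_i * log2(p_i) with p_i = f_i/55:
  p = 8/55 = 0.145455: log2(p) = -2.781360, -p*log2(p) = 0.404561
  p = 1/55 = 0.018182: log2(p) = -5.781360, -p*log2(p) = 0.105116
  p = 17/55 = 0.309091: log2(p) = -1.693897, -p*log2(p) = 0.523568
  p = 6/55 = 0.109091: log2(p) = -3.196397, -p*log2(p) = 0.348698
  p = 16/55 = 0.290909: log2(p) = -1.781360, -p*log2(p) = 0.518214
  p = 7/55 = 0.127273: log2(p) = -2.974005, -p*log2(p) = 0.378510
H = 0.404561 + 0.105116 + 0.523568 + 0.348698 + 0.518214 + 0.378510 = 2.278667

H = 2.2787 bits/symbol


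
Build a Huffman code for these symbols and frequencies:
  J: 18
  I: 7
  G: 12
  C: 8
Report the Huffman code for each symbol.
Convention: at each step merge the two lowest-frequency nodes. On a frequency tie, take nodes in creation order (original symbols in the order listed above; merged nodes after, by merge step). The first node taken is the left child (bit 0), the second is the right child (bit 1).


Huffman tree construction:
Step 1: Merge I(7) + C(8) = 15
Step 2: Merge G(12) + (I+C)(15) = 27
Step 3: Merge J(18) + (G+(I+C))(27) = 45
Read each symbol's code off the tree from the root (left child = 0, right child = 1).

Codes:
  J: 0 (length 1)
  I: 110 (length 3)
  G: 10 (length 2)
  C: 111 (length 3)
Average code length: 87/45 = 1.9333 bits/symbol


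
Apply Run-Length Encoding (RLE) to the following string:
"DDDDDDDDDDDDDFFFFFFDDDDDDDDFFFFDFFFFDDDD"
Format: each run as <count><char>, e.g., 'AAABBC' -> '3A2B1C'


Scanning runs left to right:
  i=0: run of 'D' x 13 -> '13D'
  i=13: run of 'F' x 6 -> '6F'
  i=19: run of 'D' x 8 -> '8D'
  i=27: run of 'F' x 4 -> '4F'
  i=31: run of 'D' x 1 -> '1D'
  i=32: run of 'F' x 4 -> '4F'
  i=36: run of 'D' x 4 -> '4D'

RLE = 13D6F8D4F1D4F4D


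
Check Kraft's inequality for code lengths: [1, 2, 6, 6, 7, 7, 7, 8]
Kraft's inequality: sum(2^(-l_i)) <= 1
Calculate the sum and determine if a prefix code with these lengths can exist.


Sum = 2^(-1) + 2^(-2) + 2^(-6) + 2^(-6) + 2^(-7) + 2^(-7) + 2^(-7) + 2^(-8)
    = 0.5 + 0.25 + 0.015625 + 0.015625 + 0.0078125 + 0.0078125 + 0.0078125 + 0.00390625
    = 207/256 = 0.80859375
Since 0.80859375 <= 1, Kraft's inequality IS satisfied.
A prefix code with these lengths CAN exist.

Kraft sum = 0.80859375. Satisfied.


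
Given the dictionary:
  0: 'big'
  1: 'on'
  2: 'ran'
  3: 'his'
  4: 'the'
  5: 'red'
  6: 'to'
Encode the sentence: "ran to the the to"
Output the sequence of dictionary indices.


Look up each word in the dictionary:
  'ran' -> 2
  'to' -> 6
  'the' -> 4
  'the' -> 4
  'to' -> 6

Encoded: [2, 6, 4, 4, 6]


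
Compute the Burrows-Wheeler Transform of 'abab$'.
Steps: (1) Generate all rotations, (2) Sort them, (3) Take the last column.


Rotations (sorted):
  0: $abab -> last char: b
  1: ab$ab -> last char: b
  2: abab$ -> last char: $
  3: b$aba -> last char: a
  4: bab$a -> last char: a


BWT = bb$aa


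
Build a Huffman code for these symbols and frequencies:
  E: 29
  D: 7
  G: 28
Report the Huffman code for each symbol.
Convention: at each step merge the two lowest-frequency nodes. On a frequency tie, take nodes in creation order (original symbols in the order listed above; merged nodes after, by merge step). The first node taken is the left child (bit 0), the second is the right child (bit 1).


Huffman tree construction:
Step 1: Merge D(7) + G(28) = 35
Step 2: Merge E(29) + (D+G)(35) = 64
Read each symbol's code off the tree from the root (left child = 0, right child = 1).

Codes:
  E: 0 (length 1)
  D: 10 (length 2)
  G: 11 (length 2)
Average code length: 99/64 = 1.5469 bits/symbol


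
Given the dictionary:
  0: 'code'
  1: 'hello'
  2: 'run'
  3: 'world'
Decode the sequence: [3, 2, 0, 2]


Look up each index in the dictionary:
  3 -> 'world'
  2 -> 'run'
  0 -> 'code'
  2 -> 'run'

Decoded: "world run code run"


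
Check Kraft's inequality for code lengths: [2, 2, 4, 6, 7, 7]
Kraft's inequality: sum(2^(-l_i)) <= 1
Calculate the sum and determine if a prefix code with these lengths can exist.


Sum = 2^(-2) + 2^(-2) + 2^(-4) + 2^(-6) + 2^(-7) + 2^(-7)
    = 0.25 + 0.25 + 0.0625 + 0.015625 + 0.0078125 + 0.0078125
    = 76/128 = 0.59375
Since 0.59375 <= 1, Kraft's inequality IS satisfied.
A prefix code with these lengths CAN exist.

Kraft sum = 0.59375. Satisfied.


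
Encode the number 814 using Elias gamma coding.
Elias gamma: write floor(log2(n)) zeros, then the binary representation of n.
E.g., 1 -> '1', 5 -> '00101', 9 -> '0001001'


num_bits = floor(log2(814)) + 1 = 10
leading_zeros = num_bits - 1 = 9
binary(814) = 1100101110

Elias gamma(814) = '000000000' + '1100101110' = 0000000001100101110 (19 bits)


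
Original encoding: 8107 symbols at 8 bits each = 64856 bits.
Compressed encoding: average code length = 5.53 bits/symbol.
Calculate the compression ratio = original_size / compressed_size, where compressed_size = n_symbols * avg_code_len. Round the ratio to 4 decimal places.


original_size = n_symbols * orig_bits = 8107 * 8 = 64856 bits
compressed_size = n_symbols * avg_code_len = 8107 * 5.53 = 44831.71 bits
ratio = original_size / compressed_size = 64856 / 44831.71 = 1.4467

Compression ratio = 1.4467


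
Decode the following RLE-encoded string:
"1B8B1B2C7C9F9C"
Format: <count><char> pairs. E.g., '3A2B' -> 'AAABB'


Expanding each <count><char> pair:
  1B -> 'B'
  8B -> 'BBBBBBBB'
  1B -> 'B'
  2C -> 'CC'
  7C -> 'CCCCCCC'
  9F -> 'FFFFFFFFF'
  9C -> 'CCCCCCCCC'

Decoded = BBBBBBBBBBCCCCCCCCCFFFFFFFFFCCCCCCCCC


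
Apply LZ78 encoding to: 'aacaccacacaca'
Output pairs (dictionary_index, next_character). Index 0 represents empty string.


LZ78 encoding steps:
Dictionary: {0: ''}
Step 1: w='' (idx 0), next='a' -> output (0, 'a'), add 'a' as idx 1
Step 2: w='a' (idx 1), next='c' -> output (1, 'c'), add 'ac' as idx 2
Step 3: w='ac' (idx 2), next='c' -> output (2, 'c'), add 'acc' as idx 3
Step 4: w='ac' (idx 2), next='a' -> output (2, 'a'), add 'aca' as idx 4
Step 5: w='' (idx 0), next='c' -> output (0, 'c'), add 'c' as idx 5
Step 6: w='aca' (idx 4), end of input -> output (4, '')


Encoded: [(0, 'a'), (1, 'c'), (2, 'c'), (2, 'a'), (0, 'c'), (4, '')]


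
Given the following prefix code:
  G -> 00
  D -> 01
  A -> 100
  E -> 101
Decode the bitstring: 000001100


Decoding step by step:
Bits 00 -> G
Bits 00 -> G
Bits 01 -> D
Bits 100 -> A


Decoded message: GGDA


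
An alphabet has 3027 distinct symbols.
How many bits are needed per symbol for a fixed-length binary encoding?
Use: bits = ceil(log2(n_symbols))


log2(3027) = 11.5637
Bracket: 2^11 = 2048 < 3027 <= 2^12 = 4096
So ceil(log2(3027)) = 12

bits = ceil(log2(3027)) = ceil(11.5637) = 12 bits


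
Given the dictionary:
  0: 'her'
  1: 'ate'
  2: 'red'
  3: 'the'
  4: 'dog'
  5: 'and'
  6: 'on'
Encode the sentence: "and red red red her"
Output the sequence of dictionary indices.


Look up each word in the dictionary:
  'and' -> 5
  'red' -> 2
  'red' -> 2
  'red' -> 2
  'her' -> 0

Encoded: [5, 2, 2, 2, 0]


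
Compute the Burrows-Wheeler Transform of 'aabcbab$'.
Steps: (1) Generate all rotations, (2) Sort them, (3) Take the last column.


Rotations (sorted):
  0: $aabcbab -> last char: b
  1: aabcbab$ -> last char: $
  2: ab$aabcb -> last char: b
  3: abcbab$a -> last char: a
  4: b$aabcba -> last char: a
  5: bab$aabc -> last char: c
  6: bcbab$aa -> last char: a
  7: cbab$aab -> last char: b


BWT = b$baacab


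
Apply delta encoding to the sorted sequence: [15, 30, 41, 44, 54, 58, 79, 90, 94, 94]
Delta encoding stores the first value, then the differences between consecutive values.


First value: 15
Deltas:
  30 - 15 = 15
  41 - 30 = 11
  44 - 41 = 3
  54 - 44 = 10
  58 - 54 = 4
  79 - 58 = 21
  90 - 79 = 11
  94 - 90 = 4
  94 - 94 = 0


Delta encoded: [15, 15, 11, 3, 10, 4, 21, 11, 4, 0]


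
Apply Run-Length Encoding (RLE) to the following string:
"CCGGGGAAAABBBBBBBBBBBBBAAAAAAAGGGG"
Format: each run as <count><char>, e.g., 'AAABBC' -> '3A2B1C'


Scanning runs left to right:
  i=0: run of 'C' x 2 -> '2C'
  i=2: run of 'G' x 4 -> '4G'
  i=6: run of 'A' x 4 -> '4A'
  i=10: run of 'B' x 13 -> '13B'
  i=23: run of 'A' x 7 -> '7A'
  i=30: run of 'G' x 4 -> '4G'

RLE = 2C4G4A13B7A4G


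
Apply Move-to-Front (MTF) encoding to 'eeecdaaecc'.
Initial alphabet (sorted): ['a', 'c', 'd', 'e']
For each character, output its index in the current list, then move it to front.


MTF encoding:
'e': index 3 in ['a', 'c', 'd', 'e'] -> ['e', 'a', 'c', 'd']
'e': index 0 in ['e', 'a', 'c', 'd'] -> ['e', 'a', 'c', 'd']
'e': index 0 in ['e', 'a', 'c', 'd'] -> ['e', 'a', 'c', 'd']
'c': index 2 in ['e', 'a', 'c', 'd'] -> ['c', 'e', 'a', 'd']
'd': index 3 in ['c', 'e', 'a', 'd'] -> ['d', 'c', 'e', 'a']
'a': index 3 in ['d', 'c', 'e', 'a'] -> ['a', 'd', 'c', 'e']
'a': index 0 in ['a', 'd', 'c', 'e'] -> ['a', 'd', 'c', 'e']
'e': index 3 in ['a', 'd', 'c', 'e'] -> ['e', 'a', 'd', 'c']
'c': index 3 in ['e', 'a', 'd', 'c'] -> ['c', 'e', 'a', 'd']
'c': index 0 in ['c', 'e', 'a', 'd'] -> ['c', 'e', 'a', 'd']


Output: [3, 0, 0, 2, 3, 3, 0, 3, 3, 0]


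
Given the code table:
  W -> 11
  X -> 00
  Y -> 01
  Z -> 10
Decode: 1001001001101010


Decoding:
10 -> Z
01 -> Y
00 -> X
10 -> Z
01 -> Y
10 -> Z
10 -> Z
10 -> Z


Result: ZYXZYZZZ


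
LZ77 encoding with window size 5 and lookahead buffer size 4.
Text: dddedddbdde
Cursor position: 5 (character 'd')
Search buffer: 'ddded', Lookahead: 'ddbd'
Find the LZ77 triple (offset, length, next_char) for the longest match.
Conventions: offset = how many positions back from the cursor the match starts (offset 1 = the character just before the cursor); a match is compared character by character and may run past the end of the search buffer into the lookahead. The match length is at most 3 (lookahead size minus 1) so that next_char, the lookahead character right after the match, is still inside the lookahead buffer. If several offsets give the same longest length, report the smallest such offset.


Try each offset into the search buffer:
  offset=1 (pos 4, char 'd'): match length 2
  offset=2 (pos 3, char 'e'): match length 0
  offset=3 (pos 2, char 'd'): match length 1
  offset=4 (pos 1, char 'd'): match length 2
  offset=5 (pos 0, char 'd'): match length 2
Longest match has length 2, found at offsets 1, 4, 5; take the smallest, offset 1.
next_char = character at position 5 + 2 = 7 -> 'b'

Best match: offset=1, length=2 (matching 'dd' starting at position 4)
LZ77 triple: (1, 2, 'b')


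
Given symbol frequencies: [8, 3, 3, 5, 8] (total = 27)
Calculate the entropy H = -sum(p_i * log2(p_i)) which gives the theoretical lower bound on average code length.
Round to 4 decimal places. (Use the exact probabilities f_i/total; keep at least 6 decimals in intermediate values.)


Per-symbol terms -p_i * log2(p_i) with p_i = f_i/27:
  p = 8/27 = 0.296296: log2(p) = -1.754888, -p*log2(p) = 0.519967
  p = 3/27 = 0.111111: log2(p) = -3.169925, -p*log2(p) = 0.352214
  p = 3/27 = 0.111111: log2(p) = -3.169925, -p*log2(p) = 0.352214
  p = 5/27 = 0.185185: log2(p) = -2.432959, -p*log2(p) = 0.450548
  p = 8/27 = 0.296296: log2(p) = -1.754888, -p*log2(p) = 0.519967
H = 0.519967 + 0.352214 + 0.352214 + 0.450548 + 0.519967 = 2.194910

H = 2.1949 bits/symbol


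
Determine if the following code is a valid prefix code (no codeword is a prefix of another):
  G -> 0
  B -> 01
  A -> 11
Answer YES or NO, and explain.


Checking each pair (does one codeword prefix another?):
  G='0' vs B='01': prefix -- VIOLATION

NO -- this is NOT a valid prefix code. G (0) is a prefix of B (01).


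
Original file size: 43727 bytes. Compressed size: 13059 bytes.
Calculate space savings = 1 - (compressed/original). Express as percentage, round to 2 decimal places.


ratio = compressed/original = 13059/43727 = 0.298648
savings = 1 - ratio = 1 - 0.298648 = 0.701352
as a percentage: 0.701352 * 100 = 70.14%

Space savings = 1 - 13059/43727 = 70.14%


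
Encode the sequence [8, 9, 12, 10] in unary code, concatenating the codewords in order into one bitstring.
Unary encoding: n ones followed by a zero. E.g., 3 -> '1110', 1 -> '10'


Encode each number as n ones followed by a terminating 0:
  8 -> 111111110 (9 bits)
  9 -> 1111111110 (10 bits)
  12 -> 1111111111110 (13 bits)
  10 -> 11111111110 (11 bits)
Total length = 9 + 10 + 13 + 11 = 43 bits.

Unary([8, 9, 12, 10]) = 1111111101111111110111111111111011111111110 (43 bits)


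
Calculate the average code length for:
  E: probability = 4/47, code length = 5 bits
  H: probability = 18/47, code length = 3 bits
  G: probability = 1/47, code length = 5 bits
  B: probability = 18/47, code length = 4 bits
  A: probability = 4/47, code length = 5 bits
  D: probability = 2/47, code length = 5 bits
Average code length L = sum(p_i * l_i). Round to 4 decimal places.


Weighted contributions p_i * l_i:
  E: (4/47) * 5 = 20/47
  H: (18/47) * 3 = 54/47
  G: (1/47) * 5 = 5/47
  B: (18/47) * 4 = 72/47
  A: (4/47) * 5 = 20/47
  D: (2/47) * 5 = 10/47
Sum = (20 + 54 + 5 + 72 + 20 + 10)/47 = 181/47

L = 181/47 = 3.8511 bits/symbol


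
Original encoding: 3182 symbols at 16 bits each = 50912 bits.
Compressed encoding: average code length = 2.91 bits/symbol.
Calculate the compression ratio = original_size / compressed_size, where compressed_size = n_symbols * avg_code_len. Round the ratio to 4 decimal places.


original_size = n_symbols * orig_bits = 3182 * 16 = 50912 bits
compressed_size = n_symbols * avg_code_len = 3182 * 2.91 = 9259.62 bits
ratio = original_size / compressed_size = 50912 / 9259.62 = 5.4983

Compression ratio = 5.4983


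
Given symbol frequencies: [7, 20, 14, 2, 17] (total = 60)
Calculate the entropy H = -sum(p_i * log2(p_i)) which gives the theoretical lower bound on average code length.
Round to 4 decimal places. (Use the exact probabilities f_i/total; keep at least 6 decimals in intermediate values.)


Per-symbol terms -p_i * log2(p_i) with p_i = f_i/60:
  p = 7/60 = 0.116667: log2(p) = -3.099536, -p*log2(p) = 0.361612
  p = 20/60 = 0.333333: log2(p) = -1.584963, -p*log2(p) = 0.528321
  p = 14/60 = 0.233333: log2(p) = -2.099536, -p*log2(p) = 0.489892
  p = 2/60 = 0.033333: log2(p) = -4.906891, -p*log2(p) = 0.163563
  p = 17/60 = 0.283333: log2(p) = -1.819428, -p*log2(p) = 0.515505
H = 0.361612 + 0.528321 + 0.489892 + 0.163563 + 0.515505 = 2.058893

H = 2.0589 bits/symbol


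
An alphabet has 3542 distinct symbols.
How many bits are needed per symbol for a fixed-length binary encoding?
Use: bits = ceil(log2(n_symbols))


log2(3542) = 11.7903
Bracket: 2^11 = 2048 < 3542 <= 2^12 = 4096
So ceil(log2(3542)) = 12

bits = ceil(log2(3542)) = ceil(11.7903) = 12 bits


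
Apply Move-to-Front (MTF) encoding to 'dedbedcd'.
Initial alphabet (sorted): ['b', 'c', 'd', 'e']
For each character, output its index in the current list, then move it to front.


MTF encoding:
'd': index 2 in ['b', 'c', 'd', 'e'] -> ['d', 'b', 'c', 'e']
'e': index 3 in ['d', 'b', 'c', 'e'] -> ['e', 'd', 'b', 'c']
'd': index 1 in ['e', 'd', 'b', 'c'] -> ['d', 'e', 'b', 'c']
'b': index 2 in ['d', 'e', 'b', 'c'] -> ['b', 'd', 'e', 'c']
'e': index 2 in ['b', 'd', 'e', 'c'] -> ['e', 'b', 'd', 'c']
'd': index 2 in ['e', 'b', 'd', 'c'] -> ['d', 'e', 'b', 'c']
'c': index 3 in ['d', 'e', 'b', 'c'] -> ['c', 'd', 'e', 'b']
'd': index 1 in ['c', 'd', 'e', 'b'] -> ['d', 'c', 'e', 'b']


Output: [2, 3, 1, 2, 2, 2, 3, 1]


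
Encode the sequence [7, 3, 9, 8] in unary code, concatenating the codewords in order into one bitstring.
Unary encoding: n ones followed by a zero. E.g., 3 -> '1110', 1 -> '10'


Encode each number as n ones followed by a terminating 0:
  7 -> 11111110 (8 bits)
  3 -> 1110 (4 bits)
  9 -> 1111111110 (10 bits)
  8 -> 111111110 (9 bits)
Total length = 8 + 4 + 10 + 9 = 31 bits.

Unary([7, 3, 9, 8]) = 1111111011101111111110111111110 (31 bits)


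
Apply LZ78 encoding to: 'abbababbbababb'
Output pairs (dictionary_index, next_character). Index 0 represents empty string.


LZ78 encoding steps:
Dictionary: {0: ''}
Step 1: w='' (idx 0), next='a' -> output (0, 'a'), add 'a' as idx 1
Step 2: w='' (idx 0), next='b' -> output (0, 'b'), add 'b' as idx 2
Step 3: w='b' (idx 2), next='a' -> output (2, 'a'), add 'ba' as idx 3
Step 4: w='ba' (idx 3), next='b' -> output (3, 'b'), add 'bab' as idx 4
Step 5: w='b' (idx 2), next='b' -> output (2, 'b'), add 'bb' as idx 5
Step 6: w='a' (idx 1), next='b' -> output (1, 'b'), add 'ab' as idx 6
Step 7: w='ab' (idx 6), next='b' -> output (6, 'b'), add 'abb' as idx 7


Encoded: [(0, 'a'), (0, 'b'), (2, 'a'), (3, 'b'), (2, 'b'), (1, 'b'), (6, 'b')]


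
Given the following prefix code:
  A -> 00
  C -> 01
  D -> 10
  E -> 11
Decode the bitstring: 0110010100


Decoding step by step:
Bits 01 -> C
Bits 10 -> D
Bits 01 -> C
Bits 01 -> C
Bits 00 -> A


Decoded message: CDCCA


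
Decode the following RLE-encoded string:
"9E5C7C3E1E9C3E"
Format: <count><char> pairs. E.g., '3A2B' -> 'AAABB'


Expanding each <count><char> pair:
  9E -> 'EEEEEEEEE'
  5C -> 'CCCCC'
  7C -> 'CCCCCCC'
  3E -> 'EEE'
  1E -> 'E'
  9C -> 'CCCCCCCCC'
  3E -> 'EEE'

Decoded = EEEEEEEEECCCCCCCCCCCCEEEECCCCCCCCCEEE


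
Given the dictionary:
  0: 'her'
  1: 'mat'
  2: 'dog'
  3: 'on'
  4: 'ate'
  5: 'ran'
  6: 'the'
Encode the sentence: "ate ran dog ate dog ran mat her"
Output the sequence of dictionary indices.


Look up each word in the dictionary:
  'ate' -> 4
  'ran' -> 5
  'dog' -> 2
  'ate' -> 4
  'dog' -> 2
  'ran' -> 5
  'mat' -> 1
  'her' -> 0

Encoded: [4, 5, 2, 4, 2, 5, 1, 0]


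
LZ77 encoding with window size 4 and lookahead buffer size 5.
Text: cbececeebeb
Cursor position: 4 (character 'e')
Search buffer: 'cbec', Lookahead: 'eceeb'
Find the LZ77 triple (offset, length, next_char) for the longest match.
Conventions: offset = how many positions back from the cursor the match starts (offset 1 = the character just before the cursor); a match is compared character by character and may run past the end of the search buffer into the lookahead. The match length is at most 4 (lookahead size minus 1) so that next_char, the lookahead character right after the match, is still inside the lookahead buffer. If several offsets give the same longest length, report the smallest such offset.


Try each offset into the search buffer:
  offset=1 (pos 3, char 'c'): match length 0
  offset=2 (pos 2, char 'e'): match length 3
  offset=3 (pos 1, char 'b'): match length 0
  offset=4 (pos 0, char 'c'): match length 0
Longest match has length 3 at offset 2.
next_char = character at position 4 + 3 = 7 -> 'e'

Best match: offset=2, length=3 (matching 'ece' starting at position 2)
LZ77 triple: (2, 3, 'e')


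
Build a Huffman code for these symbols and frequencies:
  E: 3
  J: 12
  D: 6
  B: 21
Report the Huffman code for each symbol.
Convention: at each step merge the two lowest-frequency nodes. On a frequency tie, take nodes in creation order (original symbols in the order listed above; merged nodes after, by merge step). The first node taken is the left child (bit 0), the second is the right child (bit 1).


Huffman tree construction:
Step 1: Merge E(3) + D(6) = 9
Step 2: Merge (E+D)(9) + J(12) = 21
Step 3: Merge B(21) + ((E+D)+J)(21) = 42
Read each symbol's code off the tree from the root (left child = 0, right child = 1).

Codes:
  E: 100 (length 3)
  J: 11 (length 2)
  D: 101 (length 3)
  B: 0 (length 1)
Average code length: 72/42 = 1.7143 bits/symbol


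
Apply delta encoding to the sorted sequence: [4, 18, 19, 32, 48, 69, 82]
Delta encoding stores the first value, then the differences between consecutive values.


First value: 4
Deltas:
  18 - 4 = 14
  19 - 18 = 1
  32 - 19 = 13
  48 - 32 = 16
  69 - 48 = 21
  82 - 69 = 13


Delta encoded: [4, 14, 1, 13, 16, 21, 13]


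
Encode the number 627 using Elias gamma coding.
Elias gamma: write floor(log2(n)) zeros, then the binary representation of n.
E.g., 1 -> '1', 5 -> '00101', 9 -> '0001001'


num_bits = floor(log2(627)) + 1 = 10
leading_zeros = num_bits - 1 = 9
binary(627) = 1001110011

Elias gamma(627) = '000000000' + '1001110011' = 0000000001001110011 (19 bits)


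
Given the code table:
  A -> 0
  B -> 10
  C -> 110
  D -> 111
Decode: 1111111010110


Decoding:
111 -> D
111 -> D
10 -> B
10 -> B
110 -> C


Result: DDBBC


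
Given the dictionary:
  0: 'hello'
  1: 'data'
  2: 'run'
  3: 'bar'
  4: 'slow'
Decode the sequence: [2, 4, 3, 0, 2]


Look up each index in the dictionary:
  2 -> 'run'
  4 -> 'slow'
  3 -> 'bar'
  0 -> 'hello'
  2 -> 'run'

Decoded: "run slow bar hello run"


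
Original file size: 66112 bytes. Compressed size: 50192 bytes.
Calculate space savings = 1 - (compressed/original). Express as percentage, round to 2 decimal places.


ratio = compressed/original = 50192/66112 = 0.759197
savings = 1 - ratio = 1 - 0.759197 = 0.240803
as a percentage: 0.240803 * 100 = 24.08%

Space savings = 1 - 50192/66112 = 24.08%


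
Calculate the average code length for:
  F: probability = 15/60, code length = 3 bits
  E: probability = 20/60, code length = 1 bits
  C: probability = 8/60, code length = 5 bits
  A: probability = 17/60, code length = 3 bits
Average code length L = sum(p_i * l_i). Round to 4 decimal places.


Weighted contributions p_i * l_i:
  F: (15/60) * 3 = 45/60
  E: (20/60) * 1 = 20/60
  C: (8/60) * 5 = 40/60
  A: (17/60) * 3 = 51/60
Sum = (45 + 20 + 40 + 51)/60 = 156/60

L = 156/60 = 2.6000 bits/symbol


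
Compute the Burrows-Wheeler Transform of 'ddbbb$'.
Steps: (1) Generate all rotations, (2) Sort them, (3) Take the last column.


Rotations (sorted):
  0: $ddbbb -> last char: b
  1: b$ddbb -> last char: b
  2: bb$ddb -> last char: b
  3: bbb$dd -> last char: d
  4: dbbb$d -> last char: d
  5: ddbbb$ -> last char: $


BWT = bbbdd$


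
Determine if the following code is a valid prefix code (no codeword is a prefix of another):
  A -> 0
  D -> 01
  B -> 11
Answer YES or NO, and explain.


Checking each pair (does one codeword prefix another?):
  A='0' vs D='01': prefix -- VIOLATION

NO -- this is NOT a valid prefix code. A (0) is a prefix of D (01).


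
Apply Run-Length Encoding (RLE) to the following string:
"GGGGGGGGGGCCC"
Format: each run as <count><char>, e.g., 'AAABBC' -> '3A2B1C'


Scanning runs left to right:
  i=0: run of 'G' x 10 -> '10G'
  i=10: run of 'C' x 3 -> '3C'

RLE = 10G3C


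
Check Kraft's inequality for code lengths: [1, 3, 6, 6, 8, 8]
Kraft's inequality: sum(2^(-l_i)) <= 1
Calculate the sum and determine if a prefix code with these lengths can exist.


Sum = 2^(-1) + 2^(-3) + 2^(-6) + 2^(-6) + 2^(-8) + 2^(-8)
    = 0.5 + 0.125 + 0.015625 + 0.015625 + 0.00390625 + 0.00390625
    = 170/256 = 0.6640625
Since 0.6640625 <= 1, Kraft's inequality IS satisfied.
A prefix code with these lengths CAN exist.

Kraft sum = 0.6640625. Satisfied.


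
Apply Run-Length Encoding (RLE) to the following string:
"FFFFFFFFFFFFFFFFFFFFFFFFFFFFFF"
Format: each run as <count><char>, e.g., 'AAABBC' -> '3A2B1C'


Scanning runs left to right:
  i=0: run of 'F' x 30 -> '30F'

RLE = 30F


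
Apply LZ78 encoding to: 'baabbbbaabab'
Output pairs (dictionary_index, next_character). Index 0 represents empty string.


LZ78 encoding steps:
Dictionary: {0: ''}
Step 1: w='' (idx 0), next='b' -> output (0, 'b'), add 'b' as idx 1
Step 2: w='' (idx 0), next='a' -> output (0, 'a'), add 'a' as idx 2
Step 3: w='a' (idx 2), next='b' -> output (2, 'b'), add 'ab' as idx 3
Step 4: w='b' (idx 1), next='b' -> output (1, 'b'), add 'bb' as idx 4
Step 5: w='b' (idx 1), next='a' -> output (1, 'a'), add 'ba' as idx 5
Step 6: w='ab' (idx 3), next='a' -> output (3, 'a'), add 'aba' as idx 6
Step 7: w='b' (idx 1), end of input -> output (1, '')


Encoded: [(0, 'b'), (0, 'a'), (2, 'b'), (1, 'b'), (1, 'a'), (3, 'a'), (1, '')]


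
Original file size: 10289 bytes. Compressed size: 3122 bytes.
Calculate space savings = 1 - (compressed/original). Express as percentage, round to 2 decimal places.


ratio = compressed/original = 3122/10289 = 0.303431
savings = 1 - ratio = 1 - 0.303431 = 0.696569
as a percentage: 0.696569 * 100 = 69.66%

Space savings = 1 - 3122/10289 = 69.66%


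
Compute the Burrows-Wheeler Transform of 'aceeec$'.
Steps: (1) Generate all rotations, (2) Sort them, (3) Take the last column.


Rotations (sorted):
  0: $aceeec -> last char: c
  1: aceeec$ -> last char: $
  2: c$aceee -> last char: e
  3: ceeec$a -> last char: a
  4: ec$acee -> last char: e
  5: eec$ace -> last char: e
  6: eeec$ac -> last char: c


BWT = c$eaeec


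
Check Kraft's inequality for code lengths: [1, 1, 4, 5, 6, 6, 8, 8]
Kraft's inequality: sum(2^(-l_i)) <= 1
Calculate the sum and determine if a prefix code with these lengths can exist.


Sum = 2^(-1) + 2^(-1) + 2^(-4) + 2^(-5) + 2^(-6) + 2^(-6) + 2^(-8) + 2^(-8)
    = 0.5 + 0.5 + 0.0625 + 0.03125 + 0.015625 + 0.015625 + 0.00390625 + 0.00390625
    = 290/256 = 1.1328125
Since 1.1328125 > 1, Kraft's inequality is NOT satisfied.
A prefix code with these lengths CANNOT exist.

Kraft sum = 1.1328125. Not satisfied.


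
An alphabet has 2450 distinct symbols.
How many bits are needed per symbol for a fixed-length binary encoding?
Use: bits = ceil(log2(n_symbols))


log2(2450) = 11.2586
Bracket: 2^11 = 2048 < 2450 <= 2^12 = 4096
So ceil(log2(2450)) = 12

bits = ceil(log2(2450)) = ceil(11.2586) = 12 bits


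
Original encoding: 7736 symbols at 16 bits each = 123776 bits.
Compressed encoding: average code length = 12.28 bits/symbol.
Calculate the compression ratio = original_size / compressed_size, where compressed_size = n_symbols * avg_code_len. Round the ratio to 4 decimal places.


original_size = n_symbols * orig_bits = 7736 * 16 = 123776 bits
compressed_size = n_symbols * avg_code_len = 7736 * 12.28 = 94998.08 bits
ratio = original_size / compressed_size = 123776 / 94998.08 = 1.3029

Compression ratio = 1.3029


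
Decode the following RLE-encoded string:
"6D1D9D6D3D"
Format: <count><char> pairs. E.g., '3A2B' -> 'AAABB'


Expanding each <count><char> pair:
  6D -> 'DDDDDD'
  1D -> 'D'
  9D -> 'DDDDDDDDD'
  6D -> 'DDDDDD'
  3D -> 'DDD'

Decoded = DDDDDDDDDDDDDDDDDDDDDDDDD


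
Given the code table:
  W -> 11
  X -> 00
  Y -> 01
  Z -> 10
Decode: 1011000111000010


Decoding:
10 -> Z
11 -> W
00 -> X
01 -> Y
11 -> W
00 -> X
00 -> X
10 -> Z


Result: ZWXYWXXZ


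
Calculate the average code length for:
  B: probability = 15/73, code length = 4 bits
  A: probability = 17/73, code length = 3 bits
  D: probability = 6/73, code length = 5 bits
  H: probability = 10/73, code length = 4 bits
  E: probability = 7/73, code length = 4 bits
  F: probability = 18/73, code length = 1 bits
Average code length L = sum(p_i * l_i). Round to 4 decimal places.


Weighted contributions p_i * l_i:
  B: (15/73) * 4 = 60/73
  A: (17/73) * 3 = 51/73
  D: (6/73) * 5 = 30/73
  H: (10/73) * 4 = 40/73
  E: (7/73) * 4 = 28/73
  F: (18/73) * 1 = 18/73
Sum = (60 + 51 + 30 + 40 + 28 + 18)/73 = 227/73

L = 227/73 = 3.1096 bits/symbol


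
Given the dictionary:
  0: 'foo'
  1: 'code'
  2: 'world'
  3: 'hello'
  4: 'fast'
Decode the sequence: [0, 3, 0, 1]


Look up each index in the dictionary:
  0 -> 'foo'
  3 -> 'hello'
  0 -> 'foo'
  1 -> 'code'

Decoded: "foo hello foo code"


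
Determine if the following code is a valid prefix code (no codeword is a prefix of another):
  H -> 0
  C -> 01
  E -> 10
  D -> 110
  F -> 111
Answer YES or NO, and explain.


Checking each pair (does one codeword prefix another?):
  H='0' vs C='01': prefix -- VIOLATION

NO -- this is NOT a valid prefix code. H (0) is a prefix of C (01).


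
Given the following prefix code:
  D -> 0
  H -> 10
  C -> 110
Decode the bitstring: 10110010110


Decoding step by step:
Bits 10 -> H
Bits 110 -> C
Bits 0 -> D
Bits 10 -> H
Bits 110 -> C


Decoded message: HCDHC


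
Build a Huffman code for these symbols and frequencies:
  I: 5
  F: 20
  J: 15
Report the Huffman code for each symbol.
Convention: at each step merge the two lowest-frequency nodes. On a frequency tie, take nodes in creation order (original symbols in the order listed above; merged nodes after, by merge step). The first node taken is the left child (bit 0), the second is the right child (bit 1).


Huffman tree construction:
Step 1: Merge I(5) + J(15) = 20
Step 2: Merge F(20) + (I+J)(20) = 40
Read each symbol's code off the tree from the root (left child = 0, right child = 1).

Codes:
  I: 10 (length 2)
  F: 0 (length 1)
  J: 11 (length 2)
Average code length: 60/40 = 1.5000 bits/symbol


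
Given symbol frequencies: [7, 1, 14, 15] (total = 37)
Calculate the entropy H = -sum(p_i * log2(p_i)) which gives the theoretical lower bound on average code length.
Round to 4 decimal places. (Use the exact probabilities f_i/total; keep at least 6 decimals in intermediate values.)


Per-symbol terms -p_i * log2(p_i) with p_i = f_i/37:
  p = 7/37 = 0.189189: log2(p) = -2.402098, -p*log2(p) = 0.454451
  p = 1/37 = 0.027027: log2(p) = -5.209453, -p*log2(p) = 0.140796
  p = 14/37 = 0.378378: log2(p) = -1.402098, -p*log2(p) = 0.530524
  p = 15/37 = 0.405405: log2(p) = -1.302563, -p*log2(p) = 0.528066
H = 0.454451 + 0.140796 + 0.530524 + 0.528066 = 1.653837

H = 1.6538 bits/symbol


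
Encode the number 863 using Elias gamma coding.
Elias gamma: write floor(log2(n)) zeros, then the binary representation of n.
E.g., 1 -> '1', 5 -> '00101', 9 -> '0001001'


num_bits = floor(log2(863)) + 1 = 10
leading_zeros = num_bits - 1 = 9
binary(863) = 1101011111

Elias gamma(863) = '000000000' + '1101011111' = 0000000001101011111 (19 bits)


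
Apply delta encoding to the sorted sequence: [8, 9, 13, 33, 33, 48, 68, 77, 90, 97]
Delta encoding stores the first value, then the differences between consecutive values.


First value: 8
Deltas:
  9 - 8 = 1
  13 - 9 = 4
  33 - 13 = 20
  33 - 33 = 0
  48 - 33 = 15
  68 - 48 = 20
  77 - 68 = 9
  90 - 77 = 13
  97 - 90 = 7


Delta encoded: [8, 1, 4, 20, 0, 15, 20, 9, 13, 7]


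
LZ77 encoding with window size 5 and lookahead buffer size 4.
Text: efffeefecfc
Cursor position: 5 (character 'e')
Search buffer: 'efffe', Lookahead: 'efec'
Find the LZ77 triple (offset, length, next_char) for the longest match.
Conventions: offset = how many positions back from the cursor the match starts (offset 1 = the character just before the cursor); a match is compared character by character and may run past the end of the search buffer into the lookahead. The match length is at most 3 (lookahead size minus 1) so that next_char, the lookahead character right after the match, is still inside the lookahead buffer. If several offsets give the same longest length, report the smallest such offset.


Try each offset into the search buffer:
  offset=1 (pos 4, char 'e'): match length 1
  offset=2 (pos 3, char 'f'): match length 0
  offset=3 (pos 2, char 'f'): match length 0
  offset=4 (pos 1, char 'f'): match length 0
  offset=5 (pos 0, char 'e'): match length 2
Longest match has length 2 at offset 5.
next_char = character at position 5 + 2 = 7 -> 'e'

Best match: offset=5, length=2 (matching 'ef' starting at position 0)
LZ77 triple: (5, 2, 'e')


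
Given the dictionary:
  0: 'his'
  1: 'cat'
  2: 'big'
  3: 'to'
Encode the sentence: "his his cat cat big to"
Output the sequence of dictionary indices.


Look up each word in the dictionary:
  'his' -> 0
  'his' -> 0
  'cat' -> 1
  'cat' -> 1
  'big' -> 2
  'to' -> 3

Encoded: [0, 0, 1, 1, 2, 3]


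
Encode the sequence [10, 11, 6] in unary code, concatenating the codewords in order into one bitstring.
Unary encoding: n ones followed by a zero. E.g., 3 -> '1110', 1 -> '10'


Encode each number as n ones followed by a terminating 0:
  10 -> 11111111110 (11 bits)
  11 -> 111111111110 (12 bits)
  6 -> 1111110 (7 bits)
Total length = 11 + 12 + 7 = 30 bits.

Unary([10, 11, 6]) = 111111111101111111111101111110 (30 bits)


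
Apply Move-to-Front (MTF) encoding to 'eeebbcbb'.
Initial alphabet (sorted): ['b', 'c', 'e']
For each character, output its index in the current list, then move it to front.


MTF encoding:
'e': index 2 in ['b', 'c', 'e'] -> ['e', 'b', 'c']
'e': index 0 in ['e', 'b', 'c'] -> ['e', 'b', 'c']
'e': index 0 in ['e', 'b', 'c'] -> ['e', 'b', 'c']
'b': index 1 in ['e', 'b', 'c'] -> ['b', 'e', 'c']
'b': index 0 in ['b', 'e', 'c'] -> ['b', 'e', 'c']
'c': index 2 in ['b', 'e', 'c'] -> ['c', 'b', 'e']
'b': index 1 in ['c', 'b', 'e'] -> ['b', 'c', 'e']
'b': index 0 in ['b', 'c', 'e'] -> ['b', 'c', 'e']


Output: [2, 0, 0, 1, 0, 2, 1, 0]


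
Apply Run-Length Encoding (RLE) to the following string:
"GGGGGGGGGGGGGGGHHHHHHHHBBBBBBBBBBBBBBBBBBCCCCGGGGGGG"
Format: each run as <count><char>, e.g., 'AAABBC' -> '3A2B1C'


Scanning runs left to right:
  i=0: run of 'G' x 15 -> '15G'
  i=15: run of 'H' x 8 -> '8H'
  i=23: run of 'B' x 18 -> '18B'
  i=41: run of 'C' x 4 -> '4C'
  i=45: run of 'G' x 7 -> '7G'

RLE = 15G8H18B4C7G


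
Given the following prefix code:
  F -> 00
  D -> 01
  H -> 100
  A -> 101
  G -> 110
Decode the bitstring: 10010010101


Decoding step by step:
Bits 100 -> H
Bits 100 -> H
Bits 101 -> A
Bits 01 -> D


Decoded message: HHAD


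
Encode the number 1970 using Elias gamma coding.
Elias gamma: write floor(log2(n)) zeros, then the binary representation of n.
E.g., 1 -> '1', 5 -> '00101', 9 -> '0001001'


num_bits = floor(log2(1970)) + 1 = 11
leading_zeros = num_bits - 1 = 10
binary(1970) = 11110110010

Elias gamma(1970) = '0000000000' + '11110110010' = 000000000011110110010 (21 bits)


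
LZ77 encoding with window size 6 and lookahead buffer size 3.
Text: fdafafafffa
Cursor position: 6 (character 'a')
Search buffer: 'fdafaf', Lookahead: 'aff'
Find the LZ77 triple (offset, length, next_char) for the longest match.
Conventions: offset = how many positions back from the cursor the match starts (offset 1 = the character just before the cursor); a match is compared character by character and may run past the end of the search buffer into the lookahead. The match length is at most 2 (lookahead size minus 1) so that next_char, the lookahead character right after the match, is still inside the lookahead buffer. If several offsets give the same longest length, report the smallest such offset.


Try each offset into the search buffer:
  offset=1 (pos 5, char 'f'): match length 0
  offset=2 (pos 4, char 'a'): match length 2
  offset=3 (pos 3, char 'f'): match length 0
  offset=4 (pos 2, char 'a'): match length 2
  offset=5 (pos 1, char 'd'): match length 0
  offset=6 (pos 0, char 'f'): match length 0
Longest match has length 2, found at offsets 2, 4; take the smallest, offset 2.
next_char = character at position 6 + 2 = 8 -> 'f'

Best match: offset=2, length=2 (matching 'af' starting at position 4)
LZ77 triple: (2, 2, 'f')


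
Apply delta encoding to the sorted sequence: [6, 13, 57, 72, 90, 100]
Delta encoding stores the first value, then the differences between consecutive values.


First value: 6
Deltas:
  13 - 6 = 7
  57 - 13 = 44
  72 - 57 = 15
  90 - 72 = 18
  100 - 90 = 10


Delta encoded: [6, 7, 44, 15, 18, 10]


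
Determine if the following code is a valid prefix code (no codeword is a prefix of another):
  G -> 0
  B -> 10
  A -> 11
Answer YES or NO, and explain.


Checking each pair (does one codeword prefix another?):
  G='0' vs B='10': no prefix
  G='0' vs A='11': no prefix
  B='10' vs G='0': no prefix
  B='10' vs A='11': no prefix
  A='11' vs G='0': no prefix
  A='11' vs B='10': no prefix
No violation found over all pairs.

YES -- this is a valid prefix code. No codeword is a prefix of any other codeword.


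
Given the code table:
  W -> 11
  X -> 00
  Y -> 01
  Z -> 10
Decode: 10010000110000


Decoding:
10 -> Z
01 -> Y
00 -> X
00 -> X
11 -> W
00 -> X
00 -> X


Result: ZYXXWXX
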